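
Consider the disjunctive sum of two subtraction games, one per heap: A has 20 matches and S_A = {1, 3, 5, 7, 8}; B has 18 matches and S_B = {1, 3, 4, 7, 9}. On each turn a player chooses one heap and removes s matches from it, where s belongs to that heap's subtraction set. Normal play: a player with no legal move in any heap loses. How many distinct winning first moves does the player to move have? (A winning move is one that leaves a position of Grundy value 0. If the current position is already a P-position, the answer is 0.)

6

Heap A, S = {1, 3, 5, 7, 8}:
n :  0  1  2  3  4  5  6  7  8  9 10 11 12 13 14 15 16 17 18 19 20
G :  0  1  0  1  0  1  0  1  2  3  2  3  2  3  2  0  1  0  1  0  1
G_A(20) = 1.
Heap B, S = {1, 3, 4, 7, 9}:
n :  0  1  2  3  4  5  6  7  8  9 10 11 12 13 14 15 16 17 18
G :  0  1  0  1  2  3  2  3  0  1  0  1  2  3  2  3  0  1  0
G_B(18) = 0.
Combined Grundy value = 1 ⊕ 0 = 1.
A winning move leaves total XOR = 0, i.e. changes one component's Grundy value g to g ⊕ X where X is the current total.
Heap A: need g' = 1⊕1 = 0. Options: 20−1→G=0, 20−3→G=0, 20−5→G=0, 20−7→G=3, 20−8→G=2. Hits: 3.
Heap B: need g' = 0⊕1 = 1. Options: 18−1→G=1, 18−3→G=3, 18−4→G=2, 18−7→G=1, 18−9→G=1. Hits: 3.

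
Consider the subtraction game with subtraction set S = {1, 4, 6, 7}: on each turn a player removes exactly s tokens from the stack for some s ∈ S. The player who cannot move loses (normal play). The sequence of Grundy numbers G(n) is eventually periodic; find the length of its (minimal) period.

13

n :  0  1  2  3  4  5  6  7  8  9 10 11 12 13 14 15 16 17 18 19 20 21 22 23 24 25 26 27
G :  0  1  0  1  2  0  1  2  3  2  0  1  2  0  1  0  1  2  0  1  2  3  2  0  1  2  0  1
G(n+13) = G(n) holds for n = 0,…,6 (a full window of length max(S) = 7), so the sequence is purely periodic with period 13.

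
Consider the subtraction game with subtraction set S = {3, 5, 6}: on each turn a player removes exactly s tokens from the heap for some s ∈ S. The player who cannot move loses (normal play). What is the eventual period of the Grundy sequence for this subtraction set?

9

G(0) = 0
G(1) = mex{} = 0
G(2) = mex{} = 0
G(3) = mex{0} = 1
G(4) = mex{0} = 1
G(5) = mex{0,0} = 1
G(6) = mex{1,0,0} = 2
G(7) = mex{1,0,0} = 2
G(8) = mex{1,1,0} = 2
G(9) = mex{2,1,1} = 0
G(10) = mex{2,1,1} = 0
G(11) = mex{2,2,1} = 0
G(12) = mex{0,2,2} = 1
G(13) = mex{0,2,2} = 1
G(14) = mex{0,0,2} = 1
G(15) = mex{1,0,0} = 2
G(16) = mex{1,0,0} = 2
G(17) = mex{1,1,0} = 2
G(18) = mex{2,1,1} = 0
G(19) = mex{2,1,1} = 0
G(n+9) = G(n) holds for n = 0,…,5 (a full window of length max(S) = 6), so the sequence is purely periodic with period 9.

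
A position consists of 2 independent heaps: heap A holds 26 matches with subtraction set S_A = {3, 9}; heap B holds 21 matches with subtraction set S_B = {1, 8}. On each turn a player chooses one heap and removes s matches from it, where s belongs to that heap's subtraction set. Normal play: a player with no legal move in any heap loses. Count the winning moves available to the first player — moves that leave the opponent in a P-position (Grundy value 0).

Heap A, S = {3, 9}:
G(0) = 0
G(1) = mex{} = 0
G(2) = mex{} = 0
G(3) = mex{0} = 1
G(4) = mex{0} = 1
G(5) = mex{0} = 1
G(6) = mex{1} = 0
G(7) = mex{1} = 0
G(8) = mex{1} = 0
G(9) = mex{0,0} = 1
G(10) = mex{0,0} = 1
G(11) = mex{0,0} = 1
G(12) = mex{1,1} = 0
G(13) = mex{1,1} = 0
G(14) = mex{1,1} = 0
G(15) = mex{0,0} = 1
G(16) = mex{0,0} = 1
G(17) = mex{0,0} = 1
G(18) = mex{1,1} = 0
G(19) = mex{1,1} = 0
G(20) = mex{1,1} = 0
G(21) = mex{0,0} = 1
G(22) = mex{0,0} = 1
G(23) = mex{0,0} = 1
G(24) = mex{1,1} = 0
G(25) = mex{1,1} = 0
G(26) = mex{1,1} = 0
G_A(26) = 0.
Heap B, S = {1, 8}:
G(0) = 0
G(1) = mex{0} = 1
G(2) = mex{1} = 0
G(3) = mex{0} = 1
G(4) = mex{1} = 0
G(5) = mex{0} = 1
G(6) = mex{1} = 0
G(7) = mex{0} = 1
G(8) = mex{1,0} = 2
G(9) = mex{2,1} = 0
G(10) = mex{0,0} = 1
G(11) = mex{1,1} = 0
G(12) = mex{0,0} = 1
G(13) = mex{1,1} = 0
G(14) = mex{0,0} = 1
G(15) = mex{1,1} = 0
G(16) = mex{0,2} = 1
G(17) = mex{1,0} = 2
G(18) = mex{2,1} = 0
G(19) = mex{0,0} = 1
G(20) = mex{1,1} = 0
G(21) = mex{0,0} = 1
G_B(21) = 1.
Combined Grundy value = 0 ⊕ 1 = 1.
A winning move leaves total XOR = 0, i.e. changes one component's Grundy value g to g ⊕ X where X is the current total.
Heap A: need g' = 0⊕1 = 1. Options: 26−3→G=1, 26−9→G=1. Hits: 2.
Heap B: need g' = 1⊕1 = 0. Options: 21−1→G=0, 21−8→G=0. Hits: 2.

4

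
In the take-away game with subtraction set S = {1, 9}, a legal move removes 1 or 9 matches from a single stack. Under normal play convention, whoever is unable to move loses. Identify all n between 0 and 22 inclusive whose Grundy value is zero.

G(0) = 0
G(1) = mex{0} = 1
G(2) = mex{1} = 0
G(3) = mex{0} = 1
G(4) = mex{1} = 0
G(5) = mex{0} = 1
G(6) = mex{1} = 0
G(7) = mex{0} = 1
G(8) = mex{1} = 0
G(9) = mex{0,0} = 1
G(10) = mex{1,1} = 0
G(11) = mex{0,0} = 1
G(12) = mex{1,1} = 0
G(13) = mex{0,0} = 1
G(14) = mex{1,1} = 0
G(15) = mex{0,0} = 1
G(16) = mex{1,1} = 0
G(17) = mex{0,0} = 1
G(18) = mex{1,1} = 0
G(19) = mex{0,0} = 1
G(20) = mex{1,1} = 0
G(21) = mex{0,0} = 1
G(22) = mex{1,1} = 0
P-positions are exactly the n with G(n) = 0.

0, 2, 4, 6, 8, 10, 12, 14, 16, 18, 20, 22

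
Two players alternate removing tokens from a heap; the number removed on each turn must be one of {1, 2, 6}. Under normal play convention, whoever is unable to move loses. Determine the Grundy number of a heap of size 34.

G(0) = 0
G(1) = mex{0} = 1
G(2) = mex{1,0} = 2
G(3) = mex{2,1} = 0
G(4) = mex{0,2} = 1
G(5) = mex{1,0} = 2
G(6) = mex{2,1,0} = 3
G(7) = mex{3,2,1} = 0
G(8) = mex{0,3,2} = 1
G(9) = mex{1,0,0} = 2
G(10) = mex{2,1,1} = 0
G(11) = mex{0,2,2} = 1
G(12) = mex{1,0,3} = 2
G(13) = mex{2,1,0} = 3
G(14) = mex{3,2,1} = 0
G(15) = mex{0,3,2} = 1
G(16) = mex{1,0,0} = 2
G(17) = mex{2,1,1} = 0
G(18) = mex{0,2,2} = 1
G(19) = mex{1,0,3} = 2
G(20) = mex{2,1,0} = 3
G(21) = mex{3,2,1} = 0
G(22) = mex{0,3,2} = 1
G(23) = mex{1,0,0} = 2
G(24) = mex{2,1,1} = 0
G(25) = mex{0,2,2} = 1
G(26) = mex{1,0,3} = 2
G(27) = mex{2,1,0} = 3
G(28) = mex{3,2,1} = 0
G(29) = mex{0,3,2} = 1
G(30) = mex{1,0,0} = 2
G(31) = mex{2,1,1} = 0
G(32) = mex{0,2,2} = 1
G(33) = mex{1,0,3} = 2
G(34) = mex{2,1,0} = 3

3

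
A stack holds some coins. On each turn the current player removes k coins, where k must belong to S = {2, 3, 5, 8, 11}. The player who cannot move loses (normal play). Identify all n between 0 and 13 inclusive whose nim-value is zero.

n :  0  1  2  3  4  5  6  7  8  9 10 11 12 13
G :  0  0  1  1  2  2  3  0  4  1  3  2  4  0
P-positions are exactly the n with G(n) = 0.

0, 1, 7, 13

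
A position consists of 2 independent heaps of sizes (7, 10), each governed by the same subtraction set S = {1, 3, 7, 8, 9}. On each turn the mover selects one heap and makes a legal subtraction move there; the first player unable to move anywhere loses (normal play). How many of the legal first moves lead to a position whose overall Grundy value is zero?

3

All heaps use S = {1, 3, 7, 8, 9}:
n :  0  1  2  3  4  5  6  7  8  9 10
G :  0  1  0  1  0  1  0  1  2  3  2
Heap A: G(7) = 1.
Heap B: G(10) = 2.
Combined Grundy value = 1 ⊕ 2 = 3.
A winning move leaves total XOR = 0, i.e. changes one component's Grundy value g to g ⊕ X where X is the current total.
Heap A: need g' = 1⊕3 = 2. Options: 7−1→G=0, 7−3→G=0, 7−7→G=0. Hits: 0.
Heap B: need g' = 2⊕3 = 1. Options: 10−1→G=3, 10−3→G=1, 10−7→G=1, 10−8→G=0, 10−9→G=1. Hits: 3.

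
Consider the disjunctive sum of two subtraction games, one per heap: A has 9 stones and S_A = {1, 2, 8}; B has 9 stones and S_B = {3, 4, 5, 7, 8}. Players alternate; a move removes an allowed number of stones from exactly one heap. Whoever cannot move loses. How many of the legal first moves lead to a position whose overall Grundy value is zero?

2

Heap A, S = {1, 2, 8}:
n : 0 1 2 3 4 5 6 7 8 9
G : 0 1 2 0 1 2 0 1 2 0
G_A(9) = 0.
Heap B, S = {3, 4, 5, 7, 8}:
G(0) = 0
G(1) = mex{} = 0
G(2) = mex{} = 0
G(3) = mex{0} = 1
G(4) = mex{0,0} = 1
G(5) = mex{0,0,0} = 1
G(6) = mex{1,0,0} = 2
G(7) = mex{1,1,0,0} = 2
G(8) = mex{1,1,1,0,0} = 2
G(9) = mex{2,1,1,0,0} = 3
G_B(9) = 3.
Combined Grundy value = 0 ⊕ 3 = 3.
A winning move leaves total XOR = 0, i.e. changes one component's Grundy value g to g ⊕ X where X is the current total.
Heap A: need g' = 0⊕3 = 3. Options: 9−1→G=2, 9−2→G=1, 9−8→G=1. Hits: 0.
Heap B: need g' = 3⊕3 = 0. Options: 9−3→G=2, 9−4→G=1, 9−5→G=1, 9−7→G=0, 9−8→G=0. Hits: 2.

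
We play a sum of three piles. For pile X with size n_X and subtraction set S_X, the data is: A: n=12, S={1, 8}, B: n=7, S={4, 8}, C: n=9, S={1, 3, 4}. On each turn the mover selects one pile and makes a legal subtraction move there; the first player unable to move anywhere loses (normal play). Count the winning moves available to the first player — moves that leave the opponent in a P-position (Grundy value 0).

Pile A, S = {1, 8}:
G(0) = 0
G(1) = mex{0} = 1
G(2) = mex{1} = 0
G(3) = mex{0} = 1
G(4) = mex{1} = 0
G(5) = mex{0} = 1
G(6) = mex{1} = 0
G(7) = mex{0} = 1
G(8) = mex{1,0} = 2
G(9) = mex{2,1} = 0
G(10) = mex{0,0} = 1
G(11) = mex{1,1} = 0
G(12) = mex{0,0} = 1
G_A(12) = 1.
Pile B, S = {4, 8}:
n : 0 1 2 3 4 5 6 7
G : 0 0 0 0 1 1 1 1
G_B(7) = 1.
Pile C, S = {1, 3, 4}:
G(0) = 0
G(1) = mex{0} = 1
G(2) = mex{1} = 0
G(3) = mex{0,0} = 1
G(4) = mex{1,1,0} = 2
G(5) = mex{2,0,1} = 3
G(6) = mex{3,1,0} = 2
G(7) = mex{2,2,1} = 0
G(8) = mex{0,3,2} = 1
G(9) = mex{1,2,3} = 0
G_C(9) = 0.
Combined Grundy value = 1 ⊕ 1 ⊕ 0 = 0.
A winning move leaves total XOR = 0, i.e. changes one component's Grundy value g to g ⊕ X where X is the current total.
Pile A: target g' = 1⊕0 = 1, but every legal move changes the Grundy value (mex property), so 0 moves.
Pile B: target g' = 1⊕0 = 1, but every legal move changes the Grundy value (mex property), so 0 moves.
Pile C: target g' = 0⊕0 = 0, but every legal move changes the Grundy value (mex property), so 0 moves.

0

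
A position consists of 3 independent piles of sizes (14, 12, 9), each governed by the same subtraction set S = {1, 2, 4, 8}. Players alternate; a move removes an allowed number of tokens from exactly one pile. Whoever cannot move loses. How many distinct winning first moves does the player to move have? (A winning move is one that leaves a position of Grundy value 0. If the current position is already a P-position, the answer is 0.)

All piles use S = {1, 2, 4, 8}:
G(0) = 0
G(1) = mex{0} = 1
G(2) = mex{1,0} = 2
G(3) = mex{2,1} = 0
G(4) = mex{0,2,0} = 1
G(5) = mex{1,0,1} = 2
G(6) = mex{2,1,2} = 0
G(7) = mex{0,2,0} = 1
G(8) = mex{1,0,1,0} = 2
G(9) = mex{2,1,2,1} = 0
G(10) = mex{0,2,0,2} = 1
G(11) = mex{1,0,1,0} = 2
G(12) = mex{2,1,2,1} = 0
G(13) = mex{0,2,0,2} = 1
G(14) = mex{1,0,1,0} = 2
Pile A: G(14) = 2.
Pile B: G(12) = 0.
Pile C: G(9) = 0.
Combined Grundy value = 2 ⊕ 0 ⊕ 0 = 2.
A winning move leaves total XOR = 0, i.e. changes one component's Grundy value g to g ⊕ X where X is the current total.
Pile A: need g' = 2⊕2 = 0. Options: 14−1→G=1, 14−2→G=0, 14−4→G=1, 14−8→G=0. Hits: 2.
Pile B: need g' = 0⊕2 = 2. Options: 12−1→G=2, 12−2→G=1, 12−4→G=2, 12−8→G=1. Hits: 2.
Pile C: need g' = 0⊕2 = 2. Options: 9−1→G=2, 9−2→G=1, 9−4→G=2, 9−8→G=1. Hits: 2.

6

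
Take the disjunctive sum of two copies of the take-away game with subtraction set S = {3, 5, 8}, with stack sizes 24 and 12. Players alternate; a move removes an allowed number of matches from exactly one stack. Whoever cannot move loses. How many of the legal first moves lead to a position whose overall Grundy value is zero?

0

All stacks use S = {3, 5, 8}:
n :  0  1  2  3  4  5  6  7  8  9 10 11 12 13 14 15 16 17 18 19 20 21 22 23 24
G :  0  0  0  1  1  1  2  2  2  3  3  0  0  0  1  1  1  2  2  2  3  3  0  0  0
Stack A: G(24) = 0.
Stack B: G(12) = 0.
Combined Grundy value = 0 ⊕ 0 = 0.
A winning move leaves total XOR = 0, i.e. changes one component's Grundy value g to g ⊕ X where X is the current total.
Stack A: target g' = 0⊕0 = 0, but every legal move changes the Grundy value (mex property), so 0 moves.
Stack B: target g' = 0⊕0 = 0, but every legal move changes the Grundy value (mex property), so 0 moves.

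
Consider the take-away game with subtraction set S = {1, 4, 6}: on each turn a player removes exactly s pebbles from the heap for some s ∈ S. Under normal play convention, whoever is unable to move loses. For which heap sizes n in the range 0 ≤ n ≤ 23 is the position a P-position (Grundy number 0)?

G(0) = 0
G(1) = mex{0} = 1
G(2) = mex{1} = 0
G(3) = mex{0} = 1
G(4) = mex{1,0} = 2
G(5) = mex{2,1} = 0
G(6) = mex{0,0,0} = 1
G(7) = mex{1,1,1} = 0
G(8) = mex{0,2,0} = 1
G(9) = mex{1,0,1} = 2
G(10) = mex{2,1,2} = 0
G(11) = mex{0,0,0} = 1
G(12) = mex{1,1,1} = 0
G(13) = mex{0,2,0} = 1
G(14) = mex{1,0,1} = 2
G(15) = mex{2,1,2} = 0
G(16) = mex{0,0,0} = 1
G(17) = mex{1,1,1} = 0
G(18) = mex{0,2,0} = 1
G(19) = mex{1,0,1} = 2
G(20) = mex{2,1,2} = 0
G(21) = mex{0,0,0} = 1
G(22) = mex{1,1,1} = 0
G(23) = mex{0,2,0} = 1
P-positions are exactly the n with G(n) = 0.

0, 2, 5, 7, 10, 12, 15, 17, 20, 22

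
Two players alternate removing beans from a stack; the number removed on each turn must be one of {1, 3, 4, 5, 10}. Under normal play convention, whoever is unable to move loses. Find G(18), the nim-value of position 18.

G(0) = 0
G(1) = mex{0} = 1
G(2) = mex{1} = 0
G(3) = mex{0,0} = 1
G(4) = mex{1,1,0} = 2
G(5) = mex{2,0,1,0} = 3
G(6) = mex{3,1,0,1} = 2
G(7) = mex{2,2,1,0} = 3
G(8) = mex{3,3,2,1} = 0
G(9) = mex{0,2,3,2} = 1
G(10) = mex{1,3,2,3,0} = 4
G(11) = mex{4,0,3,2,1} = 5
G(12) = mex{5,1,0,3,0} = 2
G(13) = mex{2,4,1,0,1} = 3
G(14) = mex{3,5,4,1,2} = 0
G(15) = mex{0,2,5,4,3} = 1
G(16) = mex{1,3,2,5,2} = 0
G(17) = mex{0,0,3,2,3} = 1
G(18) = mex{1,1,0,3,0} = 2

2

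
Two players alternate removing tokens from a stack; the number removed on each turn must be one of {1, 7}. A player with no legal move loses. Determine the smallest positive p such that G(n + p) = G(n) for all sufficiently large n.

G(0) = 0
G(1) = mex{0} = 1
G(2) = mex{1} = 0
G(3) = mex{0} = 1
G(4) = mex{1} = 0
G(5) = mex{0} = 1
G(6) = mex{1} = 0
G(7) = mex{0,0} = 1
G(8) = mex{1,1} = 0
G(9) = mex{0,0} = 1
G(10) = mex{1,1} = 0
G(11) = mex{0,0} = 1
G(12) = mex{1,1} = 0
G(13) = mex{0,0} = 1
G(14) = mex{1,1} = 0
G(n+2) = G(n) holds for n = 0,…,6 (a full window of length max(S) = 7), so the sequence is purely periodic with period 2.

2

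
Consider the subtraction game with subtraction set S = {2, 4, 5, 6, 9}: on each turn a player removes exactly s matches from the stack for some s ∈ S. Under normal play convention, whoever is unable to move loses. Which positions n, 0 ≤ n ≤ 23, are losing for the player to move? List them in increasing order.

n :  0  1  2  3  4  5  6  7  8  9 10 11 12 13 14 15 16 17 18 19 20 21 22 23
G :  0  0  1  1  2  2  3  3  0  4  1  0  2  1  3  2  4  3  0  0  1  1  2  2
P-positions are exactly the n with G(n) = 0.

0, 1, 8, 11, 18, 19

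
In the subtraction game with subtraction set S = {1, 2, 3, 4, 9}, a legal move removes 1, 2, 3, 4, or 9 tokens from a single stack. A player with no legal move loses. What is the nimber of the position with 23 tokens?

G(0) = 0
G(1) = mex{0} = 1
G(2) = mex{1,0} = 2
G(3) = mex{2,1,0} = 3
G(4) = mex{3,2,1,0} = 4
G(5) = mex{4,3,2,1} = 0
G(6) = mex{0,4,3,2} = 1
G(7) = mex{1,0,4,3} = 2
G(8) = mex{2,1,0,4} = 3
G(9) = mex{3,2,1,0,0} = 4
G(10) = mex{4,3,2,1,1} = 0
G(11) = mex{0,4,3,2,2} = 1
G(12) = mex{1,0,4,3,3} = 2
G(13) = mex{2,1,0,4,4} = 3
G(14) = mex{3,2,1,0,0} = 4
G(15) = mex{4,3,2,1,1} = 0
G(16) = mex{0,4,3,2,2} = 1
G(17) = mex{1,0,4,3,3} = 2
G(18) = mex{2,1,0,4,4} = 3
G(19) = mex{3,2,1,0,0} = 4
G(20) = mex{4,3,2,1,1} = 0
G(21) = mex{0,4,3,2,2} = 1
G(22) = mex{1,0,4,3,3} = 2
G(23) = mex{2,1,0,4,4} = 3

3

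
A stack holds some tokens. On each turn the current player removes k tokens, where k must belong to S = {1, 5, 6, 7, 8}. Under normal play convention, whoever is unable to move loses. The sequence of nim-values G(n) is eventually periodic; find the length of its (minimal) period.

13

n :  0  1  2  3  4  5  6  7  8  9 10 11 12 13 14 15 16 17 18 19 20 21 22 23 24 25 26 27
G :  0  1  0  1  0  1  2  3  2  3  2  3  4  0  1  0  1  0  1  2  3  2  3  2  3  4  0  1
G(n+13) = G(n) holds for n = 0,…,7 (a full window of length max(S) = 8), so the sequence is purely periodic with period 13.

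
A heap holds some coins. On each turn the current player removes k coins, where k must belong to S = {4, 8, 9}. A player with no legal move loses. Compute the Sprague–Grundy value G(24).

2

n :  0  1  2  3  4  5  6  7  8  9 10 11 12 13 14 15 16 17 18 19 20 21 22 23 24
G :  0  0  0  0  1  1  1  1  2  2  2  2  3  0  0  0  0  1  1  1  1  2  2  2  2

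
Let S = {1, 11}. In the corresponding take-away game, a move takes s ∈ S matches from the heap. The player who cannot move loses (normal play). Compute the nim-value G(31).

1

G(0) = 0
G(1) = mex{0} = 1
G(2) = mex{1} = 0
G(3) = mex{0} = 1
G(4) = mex{1} = 0
G(5) = mex{0} = 1
G(6) = mex{1} = 0
G(7) = mex{0} = 1
G(8) = mex{1} = 0
G(9) = mex{0} = 1
G(10) = mex{1} = 0
G(11) = mex{0,0} = 1
G(12) = mex{1,1} = 0
G(13) = mex{0,0} = 1
G(14) = mex{1,1} = 0
G(15) = mex{0,0} = 1
G(16) = mex{1,1} = 0
G(17) = mex{0,0} = 1
G(18) = mex{1,1} = 0
G(19) = mex{0,0} = 1
G(20) = mex{1,1} = 0
G(21) = mex{0,0} = 1
G(22) = mex{1,1} = 0
G(23) = mex{0,0} = 1
G(24) = mex{1,1} = 0
G(25) = mex{0,0} = 1
G(26) = mex{1,1} = 0
G(27) = mex{0,0} = 1
G(28) = mex{1,1} = 0
G(29) = mex{0,0} = 1
G(30) = mex{1,1} = 0
G(31) = mex{0,0} = 1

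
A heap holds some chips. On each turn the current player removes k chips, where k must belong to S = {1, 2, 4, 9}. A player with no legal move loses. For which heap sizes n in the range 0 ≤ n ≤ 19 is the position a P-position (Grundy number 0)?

n :  0  1  2  3  4  5  6  7  8  9 10 11 12 13 14 15 16 17 18 19
G :  0  1  2  0  1  2  0  1  2  3  4  0  1  2  0  1  2  0  1  2
P-positions are exactly the n with G(n) = 0.

0, 3, 6, 11, 14, 17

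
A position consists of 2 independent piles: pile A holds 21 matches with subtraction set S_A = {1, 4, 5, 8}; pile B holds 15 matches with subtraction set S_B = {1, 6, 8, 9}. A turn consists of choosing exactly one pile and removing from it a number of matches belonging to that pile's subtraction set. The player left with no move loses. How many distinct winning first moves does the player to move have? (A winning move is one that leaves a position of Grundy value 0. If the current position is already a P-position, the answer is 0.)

Pile A, S = {1, 4, 5, 8}:
n :  0  1  2  3  4  5  6  7  8  9 10 11 12 13 14 15 16 17 18 19 20 21
G :  0  1  0  1  2  3  2  3  4  0  1  0  1  2  3  2  3  4  0  1  0  1
G_A(21) = 1.
Pile B, S = {1, 6, 8, 9}:
G(0) = 0
G(1) = mex{0} = 1
G(2) = mex{1} = 0
G(3) = mex{0} = 1
G(4) = mex{1} = 0
G(5) = mex{0} = 1
G(6) = mex{1,0} = 2
G(7) = mex{2,1} = 0
G(8) = mex{0,0,0} = 1
G(9) = mex{1,1,1,0} = 2
G(10) = mex{2,0,0,1} = 3
G(11) = mex{3,1,1,0} = 2
G(12) = mex{2,2,0,1} = 3
G(13) = mex{3,0,1,0} = 2
G(14) = mex{2,1,2,1} = 0
G(15) = mex{0,2,0,2} = 1
G_B(15) = 1.
Combined Grundy value = 1 ⊕ 1 = 0.
A winning move leaves total XOR = 0, i.e. changes one component's Grundy value g to g ⊕ X where X is the current total.
Pile A: target g' = 1⊕0 = 1, but every legal move changes the Grundy value (mex property), so 0 moves.
Pile B: target g' = 1⊕0 = 1, but every legal move changes the Grundy value (mex property), so 0 moves.

0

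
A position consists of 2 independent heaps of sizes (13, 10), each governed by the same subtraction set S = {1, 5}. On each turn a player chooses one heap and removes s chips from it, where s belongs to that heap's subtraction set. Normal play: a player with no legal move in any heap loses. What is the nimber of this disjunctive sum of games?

All heaps use S = {1, 5}:
G(0) = 0
G(1) = mex{0} = 1
G(2) = mex{1} = 0
G(3) = mex{0} = 1
G(4) = mex{1} = 0
G(5) = mex{0,0} = 1
G(6) = mex{1,1} = 0
G(7) = mex{0,0} = 1
G(8) = mex{1,1} = 0
G(9) = mex{0,0} = 1
G(10) = mex{1,1} = 0
G(11) = mex{0,0} = 1
G(12) = mex{1,1} = 0
G(13) = mex{0,0} = 1
Heap A: G(13) = 1.
Heap B: G(10) = 0.
Combined Grundy value = 1 ⊕ 0 = 1.

1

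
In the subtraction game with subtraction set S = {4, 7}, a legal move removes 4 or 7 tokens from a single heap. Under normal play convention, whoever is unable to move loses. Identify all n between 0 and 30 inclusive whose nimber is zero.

0, 1, 2, 3, 11, 12, 13, 14, 22, 23, 24, 25

G(0) = 0
G(1) = mex{} = 0
G(2) = mex{} = 0
G(3) = mex{} = 0
G(4) = mex{0} = 1
G(5) = mex{0} = 1
G(6) = mex{0} = 1
G(7) = mex{0,0} = 1
G(8) = mex{1,0} = 2
G(9) = mex{1,0} = 2
G(10) = mex{1,0} = 2
G(11) = mex{1,1} = 0
G(12) = mex{2,1} = 0
G(13) = mex{2,1} = 0
G(14) = mex{2,1} = 0
G(15) = mex{0,2} = 1
G(16) = mex{0,2} = 1
G(17) = mex{0,2} = 1
G(18) = mex{0,0} = 1
G(19) = mex{1,0} = 2
G(20) = mex{1,0} = 2
G(21) = mex{1,0} = 2
G(22) = mex{1,1} = 0
G(23) = mex{2,1} = 0
G(24) = mex{2,1} = 0
G(25) = mex{2,1} = 0
G(26) = mex{0,2} = 1
G(27) = mex{0,2} = 1
G(28) = mex{0,2} = 1
G(29) = mex{0,0} = 1
G(30) = mex{1,0} = 2
P-positions are exactly the n with G(n) = 0.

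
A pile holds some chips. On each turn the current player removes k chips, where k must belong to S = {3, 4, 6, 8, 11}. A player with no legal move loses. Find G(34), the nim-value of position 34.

2

G(0) = 0
G(1) = mex{} = 0
G(2) = mex{} = 0
G(3) = mex{0} = 1
G(4) = mex{0,0} = 1
G(5) = mex{0,0} = 1
G(6) = mex{1,0,0} = 2
G(7) = mex{1,1,0} = 2
G(8) = mex{1,1,0,0} = 2
G(9) = mex{2,1,1,0} = 3
G(10) = mex{2,2,1,0} = 3
G(11) = mex{2,2,1,1,0} = 3
G(12) = mex{3,2,2,1,0} = 4
G(13) = mex{3,3,2,1,0} = 4
G(14) = mex{3,3,2,2,1} = 0
G(15) = mex{4,3,3,2,1} = 0
G(16) = mex{4,4,3,2,1} = 0
G(17) = mex{0,4,3,3,2} = 1
G(18) = mex{0,0,4,3,2} = 1
G(19) = mex{0,0,4,3,2} = 1
G(20) = mex{1,0,0,4,3} = 2
G(21) = mex{1,1,0,4,3} = 2
G(22) = mex{1,1,0,0,3} = 2
G(23) = mex{2,1,1,0,4} = 3
G(24) = mex{2,2,1,0,4} = 3
G(25) = mex{2,2,1,1,0} = 3
G(26) = mex{3,2,2,1,0} = 4
G(27) = mex{3,3,2,1,0} = 4
G(28) = mex{3,3,2,2,1} = 0
G(29) = mex{4,3,3,2,1} = 0
G(30) = mex{4,4,3,2,1} = 0
G(31) = mex{0,4,3,3,2} = 1
G(32) = mex{0,0,4,3,2} = 1
G(33) = mex{0,0,4,3,2} = 1
G(34) = mex{1,0,0,4,3} = 2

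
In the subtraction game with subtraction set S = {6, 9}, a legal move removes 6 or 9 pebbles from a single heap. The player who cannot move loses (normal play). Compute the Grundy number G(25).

1

n :  0  1  2  3  4  5  6  7  8  9 10 11 12 13 14 15 16 17 18 19 20 21 22 23 24 25
G :  0  0  0  0  0  0  1  1  1  1  1  1  2  2  2  0  0  0  0  0  0  1  1  1  1  1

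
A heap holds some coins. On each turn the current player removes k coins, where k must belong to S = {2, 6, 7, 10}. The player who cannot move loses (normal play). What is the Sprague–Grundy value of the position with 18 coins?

0

G(0) = 0
G(1) = mex{} = 0
G(2) = mex{0} = 1
G(3) = mex{0} = 1
G(4) = mex{1} = 0
G(5) = mex{1} = 0
G(6) = mex{0,0} = 1
G(7) = mex{0,0,0} = 1
G(8) = mex{1,1,0} = 2
G(9) = mex{1,1,1} = 0
G(10) = mex{2,0,1,0} = 3
G(11) = mex{0,0,0,0} = 1
G(12) = mex{3,1,0,1} = 2
G(13) = mex{1,1,1,1} = 0
G(14) = mex{2,2,1,0} = 3
G(15) = mex{0,0,2,0} = 1
G(16) = mex{3,3,0,1} = 2
G(17) = mex{1,1,3,1} = 0
G(18) = mex{2,2,1,2} = 0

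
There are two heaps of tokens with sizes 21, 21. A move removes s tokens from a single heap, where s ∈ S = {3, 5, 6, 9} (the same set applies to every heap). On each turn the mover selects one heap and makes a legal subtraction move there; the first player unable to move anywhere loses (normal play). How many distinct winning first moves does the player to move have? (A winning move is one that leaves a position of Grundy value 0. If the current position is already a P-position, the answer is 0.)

0

All heaps use S = {3, 5, 6, 9}:
G(0) = 0
G(1) = mex{} = 0
G(2) = mex{} = 0
G(3) = mex{0} = 1
G(4) = mex{0} = 1
G(5) = mex{0,0} = 1
G(6) = mex{1,0,0} = 2
G(7) = mex{1,0,0} = 2
G(8) = mex{1,1,0} = 2
G(9) = mex{2,1,1,0} = 3
G(10) = mex{2,1,1,0} = 3
G(11) = mex{2,2,1,0} = 3
G(12) = mex{3,2,2,1} = 0
G(13) = mex{3,2,2,1} = 0
G(14) = mex{3,3,2,1} = 0
G(15) = mex{0,3,3,2} = 1
G(16) = mex{0,3,3,2} = 1
G(17) = mex{0,0,3,2} = 1
G(18) = mex{1,0,0,3} = 2
G(19) = mex{1,0,0,3} = 2
G(20) = mex{1,1,0,3} = 2
G(21) = mex{2,1,1,0} = 3
Heap A: G(21) = 3.
Heap B: G(21) = 3.
Combined Grundy value = 3 ⊕ 3 = 0.
A winning move leaves total XOR = 0, i.e. changes one component's Grundy value g to g ⊕ X where X is the current total.
Heap A: target g' = 3⊕0 = 3, but every legal move changes the Grundy value (mex property), so 0 moves.
Heap B: target g' = 3⊕0 = 3, but every legal move changes the Grundy value (mex property), so 0 moves.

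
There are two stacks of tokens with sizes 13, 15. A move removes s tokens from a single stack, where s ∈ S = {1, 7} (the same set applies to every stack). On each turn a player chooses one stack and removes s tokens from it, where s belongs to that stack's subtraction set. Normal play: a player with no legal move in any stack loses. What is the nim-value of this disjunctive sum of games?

All stacks use S = {1, 7}:
n :  0  1  2  3  4  5  6  7  8  9 10 11 12 13 14 15
G :  0  1  0  1  0  1  0  1  0  1  0  1  0  1  0  1
Stack A: G(13) = 1.
Stack B: G(15) = 1.
Combined Grundy value = 1 ⊕ 1 = 0.

0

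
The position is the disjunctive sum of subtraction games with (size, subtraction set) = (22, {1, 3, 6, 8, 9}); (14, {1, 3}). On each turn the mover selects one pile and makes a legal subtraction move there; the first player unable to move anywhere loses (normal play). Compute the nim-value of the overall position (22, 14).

2

Pile A, S = {1, 3, 6, 8, 9}:
G(0) = 0
G(1) = mex{0} = 1
G(2) = mex{1} = 0
G(3) = mex{0,0} = 1
G(4) = mex{1,1} = 0
G(5) = mex{0,0} = 1
G(6) = mex{1,1,0} = 2
G(7) = mex{2,0,1} = 3
G(8) = mex{3,1,0,0} = 2
G(9) = mex{2,2,1,1,0} = 3
G(10) = mex{3,3,0,0,1} = 2
G(11) = mex{2,2,1,1,0} = 3
G(12) = mex{3,3,2,0,1} = 4
G(13) = mex{4,2,3,1,0} = 5
G(14) = mex{5,3,2,2,1} = 0
G(15) = mex{0,4,3,3,2} = 1
G(16) = mex{1,5,2,2,3} = 0
G(17) = mex{0,0,3,3,2} = 1
G(18) = mex{1,1,4,2,3} = 0
G(19) = mex{0,0,5,3,2} = 1
G(20) = mex{1,1,0,4,3} = 2
G(21) = mex{2,0,1,5,4} = 3
G(22) = mex{3,1,0,0,5} = 2
G_A(22) = 2.
Pile B, S = {1, 3}:
n :  0  1  2  3  4  5  6  7  8  9 10 11 12 13 14
G :  0  1  0  1  0  1  0  1  0  1  0  1  0  1  0
G_B(14) = 0.
Combined Grundy value = 2 ⊕ 0 = 2.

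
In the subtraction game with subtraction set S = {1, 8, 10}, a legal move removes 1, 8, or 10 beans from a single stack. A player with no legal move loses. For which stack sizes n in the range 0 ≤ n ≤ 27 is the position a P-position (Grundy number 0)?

n :  0  1  2  3  4  5  6  7  8  9 10 11 12 13 14 15 16 17 18 19 20 21 22 23 24 25 26 27
G :  0  1  0  1  0  1  0  1  2  0  1  0  1  0  1  0  1  2  0  1  0  1  0  1  0  1  2  0
P-positions are exactly the n with G(n) = 0.

0, 2, 4, 6, 9, 11, 13, 15, 18, 20, 22, 24, 27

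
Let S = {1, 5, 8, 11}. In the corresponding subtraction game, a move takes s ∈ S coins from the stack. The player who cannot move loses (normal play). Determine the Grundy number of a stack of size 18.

0

n :  0  1  2  3  4  5  6  7  8  9 10 11 12 13 14 15 16 17 18
G :  0  1  0  1  0  1  0  1  2  3  2  3  2  3  2  3  0  1  0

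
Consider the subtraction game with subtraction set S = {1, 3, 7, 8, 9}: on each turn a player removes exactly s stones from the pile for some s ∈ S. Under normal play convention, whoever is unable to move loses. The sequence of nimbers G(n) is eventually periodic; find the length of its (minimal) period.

G(0) = 0
G(1) = mex{0} = 1
G(2) = mex{1} = 0
G(3) = mex{0,0} = 1
G(4) = mex{1,1} = 0
G(5) = mex{0,0} = 1
G(6) = mex{1,1} = 0
G(7) = mex{0,0,0} = 1
G(8) = mex{1,1,1,0} = 2
G(9) = mex{2,0,0,1,0} = 3
G(10) = mex{3,1,1,0,1} = 2
G(11) = mex{2,2,0,1,0} = 3
G(12) = mex{3,3,1,0,1} = 2
G(13) = mex{2,2,0,1,0} = 3
G(14) = mex{3,3,1,0,1} = 2
G(15) = mex{2,2,2,1,0} = 3
G(16) = mex{3,3,3,2,1} = 0
G(17) = mex{0,2,2,3,2} = 1
G(18) = mex{1,3,3,2,3} = 0
G(19) = mex{0,0,2,3,2} = 1
G(20) = mex{1,1,3,2,3} = 0
G(21) = mex{0,0,2,3,2} = 1
G(22) = mex{1,1,3,2,3} = 0
G(23) = mex{0,0,0,3,2} = 1
G(24) = mex{1,1,1,0,3} = 2
G(25) = mex{2,0,0,1,0} = 3
G(26) = mex{3,1,1,0,1} = 2
G(27) = mex{2,2,0,1,0} = 3
G(28) = mex{3,3,1,0,1} = 2
G(29) = mex{2,2,0,1,0} = 3
G(30) = mex{3,3,1,0,1} = 2
G(31) = mex{2,2,2,1,0} = 3
G(32) = mex{3,3,3,2,1} = 0
G(33) = mex{0,2,2,3,2} = 1
G(n+16) = G(n) holds for n = 0,…,8 (a full window of length max(S) = 9), so the sequence is purely periodic with period 16.

16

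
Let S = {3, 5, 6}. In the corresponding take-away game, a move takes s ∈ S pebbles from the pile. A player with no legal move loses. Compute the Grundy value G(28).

G(0) = 0
G(1) = mex{} = 0
G(2) = mex{} = 0
G(3) = mex{0} = 1
G(4) = mex{0} = 1
G(5) = mex{0,0} = 1
G(6) = mex{1,0,0} = 2
G(7) = mex{1,0,0} = 2
G(8) = mex{1,1,0} = 2
G(9) = mex{2,1,1} = 0
G(10) = mex{2,1,1} = 0
G(11) = mex{2,2,1} = 0
G(12) = mex{0,2,2} = 1
G(13) = mex{0,2,2} = 1
G(14) = mex{0,0,2} = 1
G(15) = mex{1,0,0} = 2
G(16) = mex{1,0,0} = 2
G(17) = mex{1,1,0} = 2
G(18) = mex{2,1,1} = 0
G(19) = mex{2,1,1} = 0
G(20) = mex{2,2,1} = 0
G(21) = mex{0,2,2} = 1
G(22) = mex{0,2,2} = 1
G(23) = mex{0,0,2} = 1
G(24) = mex{1,0,0} = 2
G(25) = mex{1,0,0} = 2
G(26) = mex{1,1,0} = 2
G(27) = mex{2,1,1} = 0
G(28) = mex{2,1,1} = 0

0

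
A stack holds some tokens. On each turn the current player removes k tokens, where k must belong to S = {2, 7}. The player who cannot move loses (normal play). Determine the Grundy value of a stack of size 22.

0

n :  0  1  2  3  4  5  6  7  8  9 10 11 12 13 14 15 16 17 18 19 20 21 22
G :  0  0  1  1  0  0  1  1  2  0  0  1  1  0  0  1  1  2  0  0  1  1  0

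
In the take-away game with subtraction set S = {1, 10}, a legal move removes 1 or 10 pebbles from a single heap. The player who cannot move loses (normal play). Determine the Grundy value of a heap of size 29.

n :  0  1  2  3  4  5  6  7  8  9 10 11 12 13 14 15 16 17 18 19 20 21 22 23 24 25 26 27 28 29
G :  0  1  0  1  0  1  0  1  0  1  2  0  1  0  1  0  1  0  1  0  1  2  0  1  0  1  0  1  0  1

1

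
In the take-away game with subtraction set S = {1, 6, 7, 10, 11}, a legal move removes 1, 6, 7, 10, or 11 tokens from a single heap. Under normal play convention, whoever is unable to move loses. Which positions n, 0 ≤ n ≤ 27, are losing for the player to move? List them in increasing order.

0, 2, 4, 16, 18, 20

n :  0  1  2  3  4  5  6  7  8  9 10 11 12 13 14 15 16 17 18 19 20 21 22 23 24 25 26 27
G :  0  1  0  1  0  1  2  3  2  3  2  3  4  5  4  5  0  1  0  1  0  1  2  3  2  3  2  3
P-positions are exactly the n with G(n) = 0.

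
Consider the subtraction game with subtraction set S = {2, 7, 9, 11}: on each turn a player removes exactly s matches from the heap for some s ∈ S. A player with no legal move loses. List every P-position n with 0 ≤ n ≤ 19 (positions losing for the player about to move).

G(0) = 0
G(1) = mex{} = 0
G(2) = mex{0} = 1
G(3) = mex{0} = 1
G(4) = mex{1} = 0
G(5) = mex{1} = 0
G(6) = mex{0} = 1
G(7) = mex{0,0} = 1
G(8) = mex{1,0} = 2
G(9) = mex{1,1,0} = 2
G(10) = mex{2,1,0} = 3
G(11) = mex{2,0,1,0} = 3
G(12) = mex{3,0,1,0} = 2
G(13) = mex{3,1,0,1} = 2
G(14) = mex{2,1,0,1} = 3
G(15) = mex{2,2,1,0} = 3
G(16) = mex{3,2,1,0} = 4
G(17) = mex{3,3,2,1} = 0
G(18) = mex{4,3,2,1} = 0
G(19) = mex{0,2,3,2} = 1
P-positions are exactly the n with G(n) = 0.

0, 1, 4, 5, 17, 18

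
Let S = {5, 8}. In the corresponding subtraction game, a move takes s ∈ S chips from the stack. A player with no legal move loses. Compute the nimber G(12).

2

G(0) = 0
G(1) = mex{} = 0
G(2) = mex{} = 0
G(3) = mex{} = 0
G(4) = mex{} = 0
G(5) = mex{0} = 1
G(6) = mex{0} = 1
G(7) = mex{0} = 1
G(8) = mex{0,0} = 1
G(9) = mex{0,0} = 1
G(10) = mex{1,0} = 2
G(11) = mex{1,0} = 2
G(12) = mex{1,0} = 2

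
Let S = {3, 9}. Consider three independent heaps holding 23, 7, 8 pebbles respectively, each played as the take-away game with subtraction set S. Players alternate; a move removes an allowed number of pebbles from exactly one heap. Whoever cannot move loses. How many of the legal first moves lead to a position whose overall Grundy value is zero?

All heaps use S = {3, 9}:
n :  0  1  2  3  4  5  6  7  8  9 10 11 12 13 14 15 16 17 18 19 20 21 22 23
G :  0  0  0  1  1  1  0  0  0  1  1  1  0  0  0  1  1  1  0  0  0  1  1  1
Heap A: G(23) = 1.
Heap B: G(7) = 0.
Heap C: G(8) = 0.
Combined Grundy value = 1 ⊕ 0 ⊕ 0 = 1.
A winning move leaves total XOR = 0, i.e. changes one component's Grundy value g to g ⊕ X where X is the current total.
Heap A: need g' = 1⊕1 = 0. Options: 23−3→G=0, 23−9→G=0. Hits: 2.
Heap B: need g' = 0⊕1 = 1. Options: 7−3→G=1. Hits: 1.
Heap C: need g' = 0⊕1 = 1. Options: 8−3→G=1. Hits: 1.

4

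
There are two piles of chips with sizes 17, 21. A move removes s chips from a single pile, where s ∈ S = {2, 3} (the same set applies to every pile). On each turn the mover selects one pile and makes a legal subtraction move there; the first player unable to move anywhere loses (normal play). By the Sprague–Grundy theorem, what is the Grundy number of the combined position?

All piles use S = {2, 3}:
G(0) = 0
G(1) = mex{} = 0
G(2) = mex{0} = 1
G(3) = mex{0,0} = 1
G(4) = mex{1,0} = 2
G(5) = mex{1,1} = 0
G(6) = mex{2,1} = 0
G(7) = mex{0,2} = 1
G(8) = mex{0,0} = 1
G(9) = mex{1,0} = 2
G(10) = mex{1,1} = 0
G(11) = mex{2,1} = 0
G(12) = mex{0,2} = 1
G(13) = mex{0,0} = 1
G(14) = mex{1,0} = 2
G(15) = mex{1,1} = 0
G(16) = mex{2,1} = 0
G(17) = mex{0,2} = 1
G(18) = mex{0,0} = 1
G(19) = mex{1,0} = 2
G(20) = mex{1,1} = 0
G(21) = mex{2,1} = 0
Pile A: G(17) = 1.
Pile B: G(21) = 0.
Combined Grundy value = 1 ⊕ 0 = 1.

1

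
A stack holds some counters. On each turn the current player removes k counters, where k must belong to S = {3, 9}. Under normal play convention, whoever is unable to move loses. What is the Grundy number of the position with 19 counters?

n :  0  1  2  3  4  5  6  7  8  9 10 11 12 13 14 15 16 17 18 19
G :  0  0  0  1  1  1  0  0  0  1  1  1  0  0  0  1  1  1  0  0

0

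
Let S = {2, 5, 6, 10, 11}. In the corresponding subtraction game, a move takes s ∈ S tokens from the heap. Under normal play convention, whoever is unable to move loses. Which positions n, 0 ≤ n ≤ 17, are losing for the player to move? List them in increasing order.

G(0) = 0
G(1) = mex{} = 0
G(2) = mex{0} = 1
G(3) = mex{0} = 1
G(4) = mex{1} = 0
G(5) = mex{1,0} = 2
G(6) = mex{0,0,0} = 1
G(7) = mex{2,1,0} = 3
G(8) = mex{1,1,1} = 0
G(9) = mex{3,0,1} = 2
G(10) = mex{0,2,0,0} = 1
G(11) = mex{2,1,2,0,0} = 3
G(12) = mex{1,3,1,1,0} = 2
G(13) = mex{3,0,3,1,1} = 2
G(14) = mex{2,2,0,0,1} = 3
G(15) = mex{2,1,2,2,0} = 3
G(16) = mex{3,3,1,1,2} = 0
G(17) = mex{3,2,3,3,1} = 0
P-positions are exactly the n with G(n) = 0.

0, 1, 4, 8, 16, 17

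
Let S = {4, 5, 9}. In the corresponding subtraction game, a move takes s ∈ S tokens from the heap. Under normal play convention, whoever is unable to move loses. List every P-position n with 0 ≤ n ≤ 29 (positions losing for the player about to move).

0, 1, 2, 3, 13, 14, 15, 16, 26, 27, 28, 29

G(0) = 0
G(1) = mex{} = 0
G(2) = mex{} = 0
G(3) = mex{} = 0
G(4) = mex{0} = 1
G(5) = mex{0,0} = 1
G(6) = mex{0,0} = 1
G(7) = mex{0,0} = 1
G(8) = mex{1,0} = 2
G(9) = mex{1,1,0} = 2
G(10) = mex{1,1,0} = 2
G(11) = mex{1,1,0} = 2
G(12) = mex{2,1,0} = 3
G(13) = mex{2,2,1} = 0
G(14) = mex{2,2,1} = 0
G(15) = mex{2,2,1} = 0
G(16) = mex{3,2,1} = 0
G(17) = mex{0,3,2} = 1
G(18) = mex{0,0,2} = 1
G(19) = mex{0,0,2} = 1
G(20) = mex{0,0,2} = 1
G(21) = mex{1,0,3} = 2
G(22) = mex{1,1,0} = 2
G(23) = mex{1,1,0} = 2
G(24) = mex{1,1,0} = 2
G(25) = mex{2,1,0} = 3
G(26) = mex{2,2,1} = 0
G(27) = mex{2,2,1} = 0
G(28) = mex{2,2,1} = 0
G(29) = mex{3,2,1} = 0
P-positions are exactly the n with G(n) = 0.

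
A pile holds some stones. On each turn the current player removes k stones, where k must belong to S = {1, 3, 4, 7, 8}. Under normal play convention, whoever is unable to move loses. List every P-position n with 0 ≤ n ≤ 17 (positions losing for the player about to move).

G(0) = 0
G(1) = mex{0} = 1
G(2) = mex{1} = 0
G(3) = mex{0,0} = 1
G(4) = mex{1,1,0} = 2
G(5) = mex{2,0,1} = 3
G(6) = mex{3,1,0} = 2
G(7) = mex{2,2,1,0} = 3
G(8) = mex{3,3,2,1,0} = 4
G(9) = mex{4,2,3,0,1} = 5
G(10) = mex{5,3,2,1,0} = 4
G(11) = mex{4,4,3,2,1} = 0
G(12) = mex{0,5,4,3,2} = 1
G(13) = mex{1,4,5,2,3} = 0
G(14) = mex{0,0,4,3,2} = 1
G(15) = mex{1,1,0,4,3} = 2
G(16) = mex{2,0,1,5,4} = 3
G(17) = mex{3,1,0,4,5} = 2
P-positions are exactly the n with G(n) = 0.

0, 2, 11, 13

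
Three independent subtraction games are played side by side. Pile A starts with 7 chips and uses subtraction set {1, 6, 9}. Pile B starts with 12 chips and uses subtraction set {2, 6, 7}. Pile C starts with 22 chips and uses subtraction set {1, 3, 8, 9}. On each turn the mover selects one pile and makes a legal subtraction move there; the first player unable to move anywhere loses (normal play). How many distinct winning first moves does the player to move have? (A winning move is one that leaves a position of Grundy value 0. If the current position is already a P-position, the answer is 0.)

3

Pile A, S = {1, 6, 9}:
n : 0 1 2 3 4 5 6 7
G : 0 1 0 1 0 1 2 0
G_A(7) = 0.
Pile B, S = {2, 6, 7}:
n :  0  1  2  3  4  5  6  7  8  9 10 11 12
G :  0  0  1  1  0  0  1  1  2  0  3  1  2
G_B(12) = 2.
Pile C, S = {1, 3, 8, 9}:
n :  0  1  2  3  4  5  6  7  8  9 10 11 12 13 14 15 16 17 18 19 20 21 22
G :  0  1  0  1  0  1  0  1  2  3  2  3  2  3  2  3  0  1  0  1  0  1  0
G_C(22) = 0.
Combined Grundy value = 0 ⊕ 2 ⊕ 0 = 2.
A winning move leaves total XOR = 0, i.e. changes one component's Grundy value g to g ⊕ X where X is the current total.
Pile A: need g' = 0⊕2 = 2. Options: 7−1→G=2, 7−6→G=1. Hits: 1.
Pile B: need g' = 2⊕2 = 0. Options: 12−2→G=3, 12−6→G=1, 12−7→G=0. Hits: 1.
Pile C: need g' = 0⊕2 = 2. Options: 22−1→G=1, 22−3→G=1, 22−8→G=2, 22−9→G=3. Hits: 1.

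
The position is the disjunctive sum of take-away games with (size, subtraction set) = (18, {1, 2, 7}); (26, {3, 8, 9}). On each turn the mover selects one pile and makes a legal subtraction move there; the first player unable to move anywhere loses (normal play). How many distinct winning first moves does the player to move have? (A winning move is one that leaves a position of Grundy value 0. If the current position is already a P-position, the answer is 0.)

Pile A, S = {1, 2, 7}:
G(0) = 0
G(1) = mex{0} = 1
G(2) = mex{1,0} = 2
G(3) = mex{2,1} = 0
G(4) = mex{0,2} = 1
G(5) = mex{1,0} = 2
G(6) = mex{2,1} = 0
G(7) = mex{0,2,0} = 1
G(8) = mex{1,0,1} = 2
G(9) = mex{2,1,2} = 0
G(10) = mex{0,2,0} = 1
G(11) = mex{1,0,1} = 2
G(12) = mex{2,1,2} = 0
G(13) = mex{0,2,0} = 1
G(14) = mex{1,0,1} = 2
G(15) = mex{2,1,2} = 0
G(16) = mex{0,2,0} = 1
G(17) = mex{1,0,1} = 2
G(18) = mex{2,1,2} = 0
G_A(18) = 0.
Pile B, S = {3, 8, 9}:
G(0) = 0
G(1) = mex{} = 0
G(2) = mex{} = 0
G(3) = mex{0} = 1
G(4) = mex{0} = 1
G(5) = mex{0} = 1
G(6) = mex{1} = 0
G(7) = mex{1} = 0
G(8) = mex{1,0} = 2
G(9) = mex{0,0,0} = 1
G(10) = mex{0,0,0} = 1
G(11) = mex{2,1,0} = 3
G(12) = mex{1,1,1} = 0
G(13) = mex{1,1,1} = 0
G(14) = mex{3,0,1} = 2
G(15) = mex{0,0,0} = 1
G(16) = mex{0,2,0} = 1
G(17) = mex{2,1,2} = 0
G(18) = mex{1,1,1} = 0
G(19) = mex{1,3,1} = 0
G(20) = mex{0,0,3} = 1
G(21) = mex{0,0,0} = 1
G(22) = mex{0,2,0} = 1
G(23) = mex{1,1,2} = 0
G(24) = mex{1,1,1} = 0
G(25) = mex{1,0,1} = 2
G(26) = mex{0,0,0} = 1
G_B(26) = 1.
Combined Grundy value = 0 ⊕ 1 = 1.
A winning move leaves total XOR = 0, i.e. changes one component's Grundy value g to g ⊕ X where X is the current total.
Pile A: need g' = 0⊕1 = 1. Options: 18−1→G=2, 18−2→G=1, 18−7→G=2. Hits: 1.
Pile B: need g' = 1⊕1 = 0. Options: 26−3→G=0, 26−8→G=0, 26−9→G=0. Hits: 3.

4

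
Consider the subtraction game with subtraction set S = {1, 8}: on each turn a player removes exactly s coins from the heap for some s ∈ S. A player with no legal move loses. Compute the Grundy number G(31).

0

n :  0  1  2  3  4  5  6  7  8  9 10 11 12 13 14 15 16 17 18 19 20 21 22 23 24 25 26 27 28 29 30 31
G :  0  1  0  1  0  1  0  1  2  0  1  0  1  0  1  0  1  2  0  1  0  1  0  1  0  1  2  0  1  0  1  0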